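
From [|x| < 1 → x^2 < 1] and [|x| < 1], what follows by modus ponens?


Modus ponens: from (P → Q) and P, infer Q.
P = '|x| < 1' is asserted, and P → Q holds, so Q follows.

x^2 < 1.


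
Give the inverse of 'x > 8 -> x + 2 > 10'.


The inverse of (P → Q) is (¬P → ¬Q). It is equivalent to the converse, not to the original.
Here P = 'x > 8' and Q = 'x + 2 > 10'.

If not (x > 8), then not (x + 2 > 10).


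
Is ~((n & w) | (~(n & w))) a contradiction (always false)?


Truth table over {n, w}:
n | w | φ
---------
False | False | False
True | False | False
False | True | False
True | True | False
Every row is false.

Yes, it is a contradiction.


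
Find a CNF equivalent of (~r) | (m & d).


Step 1: Distribute ∨ over ∧: (¬r) ∨ (m ∧ d) = ((¬r) ∨ m) ∧ ((¬r) ∨ d).

((~r) | m) & ((~r) | d)


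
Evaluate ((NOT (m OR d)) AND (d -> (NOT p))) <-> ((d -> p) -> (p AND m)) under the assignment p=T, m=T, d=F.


Substitute p=T, m=T, d=F:
m OR d = T OR F = T
NOT (m OR d) = F
NOT p = F
d -> (NOT p) = F -> F = T
(NOT (m OR d)) AND (d -> (NOT p)) = F AND T = F
d -> p = F -> T = T
p AND m = T AND T = T
(d -> p) -> (p AND m) = T -> T = T
((NOT (m OR d)) AND (d -> (NOT p))) <-> ((d -> p) -> (p AND m)) = F <-> T = F

F


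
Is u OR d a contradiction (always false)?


Truth table over {d, u}:
d | u | φ
---------
F | F | F
T | F | T
F | T | T
T | T | T
Satisfying assignment at row 2: d=T, u=F gives T.

No, it is not a contradiction.


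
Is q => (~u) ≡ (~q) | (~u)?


Compare truth tables:
q | u | φ | ψ
-------------
False | False | True | True
True | False | True | True
False | True | True | True
True | True | False | False
The columns φ and ψ agree on every row.

Yes, they are logically equivalent.


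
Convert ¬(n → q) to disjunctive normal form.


Step 1: Rewrite implication then negate: ¬(¬n ∨ q) = n ∧ ¬q.

n ∧ (¬q)


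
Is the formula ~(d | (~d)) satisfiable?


Check all 2 assignments over {d}:
d | φ
-----
False | False
True | False
No assignment makes the formula true.

Unsatisfiable.


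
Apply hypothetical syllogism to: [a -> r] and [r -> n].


Hypothetical syllogism: from (P → Q) and (Q → R), infer (P → R).
Chain the two implications through the shared middle term 'r'.

a -> n


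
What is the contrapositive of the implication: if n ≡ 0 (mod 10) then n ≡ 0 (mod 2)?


The contrapositive of (P → Q) is (¬Q → ¬P); it is logically equivalent to the original.
Here P = 'n ≡ 0 (mod 10)' and Q = 'n ≡ 0 (mod 2)'.

If not (n ≡ 0 (mod 2)), then not (n ≡ 0 (mod 10)).


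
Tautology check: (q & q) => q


Build the truth table over {q}:
q | φ
-----
False | True
True | True
Every row evaluates to true.

Yes, it is a tautology.


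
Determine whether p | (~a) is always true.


Build the truth table over {a, p}:
a | p | φ
---------
False | False | True
True | False | False
False | True | True
True | True | True
Counterexample at row 2: with a=True, p=False, the formula is False.

No, it is not a tautology.


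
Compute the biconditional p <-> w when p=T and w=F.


Biconditional is true when both operands have the same truth value.
Substitute: p=T, w=F.
T <-> F evaluates to F.

F


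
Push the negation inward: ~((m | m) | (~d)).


De Morgan: the negation of a disjunction is the conjunction of the negations.
Distribute ~ across |, flipping it to &, and negate each literal.

((~m) & (~m)) & d


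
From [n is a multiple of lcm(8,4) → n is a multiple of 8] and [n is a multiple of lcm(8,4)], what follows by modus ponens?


Modus ponens: from (P → Q) and P, infer Q.
P = 'n is a multiple of lcm(8,4)' is asserted, and P → Q holds, so Q follows.

n is a multiple of 8.


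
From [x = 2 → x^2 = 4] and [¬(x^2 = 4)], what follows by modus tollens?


Modus tollens: from (P → Q) and ¬Q, infer ¬P.
Q = 'x^2 = 4' is denied; since P → Q, P must also fail.

Not (x = 2).


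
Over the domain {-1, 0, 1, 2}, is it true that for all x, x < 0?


Evaluate the predicate on each element: -1:T, 0:F, 1:F, 2:F.
Counterexample x = 0 fails the predicate.

F


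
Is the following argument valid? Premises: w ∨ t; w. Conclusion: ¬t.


This is affirming a disjunct (fallacy). There exist truth assignments where the premises are all true but the conclusion is false.

Invalid.


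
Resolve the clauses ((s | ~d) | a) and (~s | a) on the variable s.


The clauses contain complementary literals s and ~s.
Resolution eliminates this pair and disjoins the remaining literals (merging duplicates).

(~d | a)


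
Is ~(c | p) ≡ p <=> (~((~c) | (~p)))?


Compare truth tables:
c | p | φ | ψ
-------------
False | False | True | True
True | False | False | True
False | True | False | False
True | True | False | True
They differ at row 2 (c=True, p=False): φ=False but ψ=True.

No, they are not logically equivalent.


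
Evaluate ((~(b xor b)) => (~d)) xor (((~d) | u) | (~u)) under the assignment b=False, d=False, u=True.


Substitute b=False, d=False, u=True:
b xor b = False xor False = False
~(b xor b) = True
~d = True
(~(b xor b)) => (~d) = True => True = True
~d = True
(~d) | u = True | True = True
~u = False
((~d) | u) | (~u) = True | False = True
((~(b xor b)) => (~d)) xor (((~d) | u) | (~u)) = True xor True = False

False


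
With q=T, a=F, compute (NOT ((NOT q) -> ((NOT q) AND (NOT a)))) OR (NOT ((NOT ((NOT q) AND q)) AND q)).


Substitute q=T, a=F:
… (earlier sub-steps elided)
NOT a = T
(NOT q) AND (NOT a) = F AND T = F
(NOT q) -> ((NOT q) AND (NOT a)) = F -> F = T
NOT ((NOT q) -> ((NOT q) AND (NOT a))) = F
NOT q = F
(NOT q) AND q = F AND T = F
NOT ((NOT q) AND q) = T
(NOT ((NOT q) AND q)) AND q = T AND T = T
NOT ((NOT ((NOT q) AND q)) AND q) = F
(NOT ((NOT q) -> ((NOT q) AND (NOT a)))) OR (NOT ((NOT ((NOT q) AND q)) AND q)) = F OR F = F

F


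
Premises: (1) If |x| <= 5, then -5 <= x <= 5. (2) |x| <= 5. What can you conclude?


Modus ponens: from (P → Q) and P, infer Q.
P = '|x| <= 5' is asserted, and P → Q holds, so Q follows.

-5 <= x <= 5.


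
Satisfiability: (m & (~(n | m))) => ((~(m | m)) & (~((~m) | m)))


Search for a satisfying assignment over {m, n}.
Try m=False, n=False: the formula evaluates to True.
A satisfying assignment exists.

Satisfiable.


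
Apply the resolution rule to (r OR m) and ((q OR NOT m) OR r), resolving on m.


The clauses contain complementary literals m and NOTm.
Resolution eliminates this pair and disjoins the remaining literals (merging duplicates).

(r OR q)


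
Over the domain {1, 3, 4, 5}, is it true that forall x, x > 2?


Evaluate the predicate on each element: 1:False, 3:True, 4:True, 5:True.
Counterexample x = 1 fails the predicate.

False


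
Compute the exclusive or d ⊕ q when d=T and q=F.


Exclusive or is true when exactly one operand is true.
Substitute: d=T, q=F.
T ⊕ F evaluates to T.

T


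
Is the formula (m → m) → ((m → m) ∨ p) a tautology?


Build the truth table over {m, p}:
m | p | φ
---------
F | F | T
T | F | T
F | T | T
T | T | T
Every row evaluates to true.

Yes, it is a tautology.


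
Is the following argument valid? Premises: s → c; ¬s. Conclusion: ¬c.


This is denying the antecedent (fallacy). There exist truth assignments where the premises are all true but the conclusion is false.

Invalid.


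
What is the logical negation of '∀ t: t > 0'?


¬(∀ x: φ) = ∃ x: ¬φ, and ¬(∃ x: φ) = ∀ x: ¬φ.
Apply to the universal statement.

∃ t: ¬(t > 0)


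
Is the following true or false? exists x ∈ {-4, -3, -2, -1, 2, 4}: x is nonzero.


Evaluate the predicate on each element: -4:True, -3:True, -2:True, -1:True, 2:True, 4:True.
Witness x = -4 satisfies the predicate.

True


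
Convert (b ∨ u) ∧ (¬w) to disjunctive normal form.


Step 1: Distribute ∧ over ∨: (b ∨ u) ∧ (¬w) = (b ∧ (¬w)) ∨ (u ∧ (¬w)).

(b ∧ (¬w)) ∨ (u ∧ (¬w))


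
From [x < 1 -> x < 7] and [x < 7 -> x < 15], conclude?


Hypothetical syllogism: from (P → Q) and (Q → R), infer (P → R).
Chain the two implications through the shared middle term 'x < 7'.

x < 1 -> x < 15


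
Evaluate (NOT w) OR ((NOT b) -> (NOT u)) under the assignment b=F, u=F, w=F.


Substitute b=F, u=F, w=F:
NOT w = T
NOT b = T
NOT u = T
(NOT b) -> (NOT u) = T -> T = T
(NOT w) OR ((NOT b) -> (NOT u)) = T OR T = T

T


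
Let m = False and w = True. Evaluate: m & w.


Conjunction is true only when both operands are true.
Substitute: m=False, w=True.
False & True evaluates to False.

False


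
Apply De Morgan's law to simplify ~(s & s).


De Morgan: the negation of a conjunction is the disjunction of the negations.
Distribute ~ across &, flipping it to |, and negate each literal.

(~s) | (~s)


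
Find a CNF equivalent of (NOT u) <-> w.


Step 1: Rewrite (¬u) ↔ w as ((¬u) → w) ∧ (w → (¬u)).
Step 2: Rewrite each implication as a disjunction.
Step 3: Eliminate any double negations (¬¬X = X).

(u OR w) AND ((NOT w) OR (NOT u))


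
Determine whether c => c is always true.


Build the truth table over {c}:
c | φ
-----
False | True
True | True
Every row evaluates to true.

Yes, it is a tautology.


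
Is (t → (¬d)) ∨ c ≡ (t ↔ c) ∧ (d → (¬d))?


Compare truth tables:
c | d | t | φ | ψ
-----------------
F | F | F | T | T
T | F | F | T | F
F | T | F | T | F
T | T | F | T | F
F | F | T | T | F
T | F | T | T | T
F | T | T | F | F
T | T | T | T | F
They differ at row 2 (c=T, d=F, t=F): φ=T but ψ=F.

No, they are not logically equivalent.


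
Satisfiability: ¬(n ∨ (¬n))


Check all 2 assignments over {n}:
n | φ
-----
F | F
T | F
No assignment makes the formula true.

Unsatisfiable.


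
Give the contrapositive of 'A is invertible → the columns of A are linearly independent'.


The contrapositive of (P → Q) is (¬Q → ¬P); it is logically equivalent to the original.
Here P = 'A is invertible' and Q = 'the columns of A are linearly independent'.

If not (the columns of A are linearly independent), then not (A is invertible).


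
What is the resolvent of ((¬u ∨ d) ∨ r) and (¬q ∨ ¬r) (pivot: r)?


The clauses contain complementary literals r and ¬r.
Resolution eliminates this pair and disjoins the remaining literals (merging duplicates).

((d ∨ ¬u) ∨ ¬q)


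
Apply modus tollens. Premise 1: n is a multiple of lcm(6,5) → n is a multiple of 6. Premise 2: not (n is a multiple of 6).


Modus tollens: from (P → Q) and ¬Q, infer ¬P.
Q = 'n is a multiple of 6' is denied; since P → Q, P must also fail.

Not (n is a multiple of lcm(6,5)).


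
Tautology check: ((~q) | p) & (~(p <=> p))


Build the truth table over {p, q}:
p | q | φ
---------
False | False | False
True | False | False
False | True | False
True | True | False
Counterexample at row 1: with p=False, q=False, the formula is False.

No, it is not a tautology.


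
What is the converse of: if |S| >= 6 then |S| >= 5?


The converse of (P → Q) is (Q → P). It is not in general equivalent to the original.
Here P = '|S| >= 6' and Q = '|S| >= 5'.

If |S| >= 5, then |S| >= 6.


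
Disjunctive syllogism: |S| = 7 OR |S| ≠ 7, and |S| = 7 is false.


Disjunctive syllogism: from (P ∨ Q) and ¬P, infer Q.
One disjunct, '|S| = 7', is ruled out; the other must hold.

|S| ≠ 7


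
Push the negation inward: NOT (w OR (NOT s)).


De Morgan: the negation of a disjunction is the conjunction of the negations.
Distribute NOT across OR, flipping it to AND, and negate each literal.

(NOT w) AND s


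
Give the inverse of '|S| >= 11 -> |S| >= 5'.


The inverse of (P → Q) is (¬P → ¬Q). It is equivalent to the converse, not to the original.
Here P = '|S| >= 11' and Q = '|S| >= 5'.

If not (|S| >= 11), then not (|S| >= 5).


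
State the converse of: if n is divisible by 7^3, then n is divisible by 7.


The converse of (P → Q) is (Q → P). It is not in general equivalent to the original.
Here P = 'n is divisible by 7^3' and Q = 'n is divisible by 7'.

If n is divisible by 7, then n is divisible by 7^3.


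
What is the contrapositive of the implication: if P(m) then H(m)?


The contrapositive of (P → Q) is (¬Q → ¬P); it is logically equivalent to the original.
Here P = 'P(m)' and Q = 'H(m)'.

If not (H(m)), then not (P(m)).


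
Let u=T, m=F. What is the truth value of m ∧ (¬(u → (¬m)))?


Substitute u=T, m=F:
¬m = T
u → (¬m) = T → T = T
¬(u → (¬m)) = F
m ∧ (¬(u → (¬m))) = F ∧ F = F

F


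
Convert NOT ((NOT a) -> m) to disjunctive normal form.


Step 1: Rewrite implication then negate: ¬(¬(¬a) ∨ m) = (¬a) ∧ ¬m.

(NOT a) AND (NOT m)


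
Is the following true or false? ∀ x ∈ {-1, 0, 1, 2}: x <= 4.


Evaluate the predicate on each element: -1:T, 0:T, 1:T, 2:T.
Every element satisfies the predicate.

T


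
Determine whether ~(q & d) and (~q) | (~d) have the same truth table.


Compare truth tables:
d | q | φ | ψ
-------------
False | False | True | True
True | False | True | True
False | True | True | True
True | True | False | False
The columns φ and ψ agree on every row.

Yes, they are logically equivalent.


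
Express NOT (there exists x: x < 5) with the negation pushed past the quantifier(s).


¬(for all x: φ) = there exists x: ¬φ, and ¬(there exists x: φ) = for all x: ¬φ.
Apply to the existential statement.

for all x: NOT(x < 5)


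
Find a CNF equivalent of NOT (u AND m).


Step 1: Apply De Morgan: ¬(u ∧ m) = ¬u ∨ ¬m.

(NOT u) OR (NOT m)


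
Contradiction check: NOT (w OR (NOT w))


Truth table over {w}:
w | φ
-----
F | F
T | F
Every row is false.

Yes, it is a contradiction.


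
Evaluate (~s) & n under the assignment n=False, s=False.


Substitute n=False, s=False:
~s = True
(~s) & n = True & False = False

False


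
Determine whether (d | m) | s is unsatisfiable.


Truth table over {d, m, s}:
d | m | s | φ
-------------
False | False | False | False
True | False | False | True
False | True | False | True
True | True | False | True
False | False | True | True
True | False | True | True
False | True | True | True
True | True | True | True
Satisfying assignment at row 2: d=True, m=False, s=False gives True.

No, it is not a contradiction.


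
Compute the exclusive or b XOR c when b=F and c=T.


Exclusive or is true when exactly one operand is true.
Substitute: b=F, c=T.
F XOR T evaluates to T.

T


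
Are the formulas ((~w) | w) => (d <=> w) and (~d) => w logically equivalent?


Compare truth tables:
d | w | φ | ψ
-------------
False | False | True | False
True | False | False | True
False | True | False | True
True | True | True | True
They differ at row 1 (d=False, w=False): φ=True but ψ=False.

No, they are not logically equivalent.


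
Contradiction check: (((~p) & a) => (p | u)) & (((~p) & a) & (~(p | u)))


Truth table over {a, p, u}:
a | p | u | φ
-------------
False | False | False | False
True | False | False | False
False | True | False | False
True | True | False | False
False | False | True | False
True | False | True | False
False | True | True | False
True | True | True | False
Every row is false.

Yes, it is a contradiction.


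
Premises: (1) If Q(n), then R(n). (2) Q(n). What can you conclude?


Modus ponens: from (P → Q) and P, infer Q.
P = 'Q(n)' is asserted, and P → Q holds, so Q follows.

R(n).


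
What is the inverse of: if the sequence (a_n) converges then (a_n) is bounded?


The inverse of (P → Q) is (¬P → ¬Q). It is equivalent to the converse, not to the original.
Here P = 'the sequence (a_n) converges' and Q = '(a_n) is bounded'.

If not (the sequence (a_n) converges), then not ((a_n) is bounded).


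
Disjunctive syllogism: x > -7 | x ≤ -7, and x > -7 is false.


Disjunctive syllogism: from (P ∨ Q) and ¬P, infer Q.
One disjunct, 'x > -7', is ruled out; the other must hold.

x ≤ -7


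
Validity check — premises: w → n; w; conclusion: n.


This matches the form of modus ponens: the conclusion follows in every model of the premises.

Valid.


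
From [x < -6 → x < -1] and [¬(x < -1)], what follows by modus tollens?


Modus tollens: from (P → Q) and ¬Q, infer ¬P.
Q = 'x < -1' is denied; since P → Q, P must also fail.

Not (x < -6).


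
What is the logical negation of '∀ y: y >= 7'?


¬(∀ x: φ) = ∃ x: ¬φ, and ¬(∃ x: φ) = ∀ x: ¬φ.
Apply to the universal statement.

∃ y: ¬(y >= 7)


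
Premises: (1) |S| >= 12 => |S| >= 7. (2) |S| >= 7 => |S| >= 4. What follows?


Hypothetical syllogism: from (P → Q) and (Q → R), infer (P → R).
Chain the two implications through the shared middle term '|S| >= 7'.

|S| >= 12 => |S| >= 4


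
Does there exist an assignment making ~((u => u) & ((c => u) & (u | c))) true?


Search for a satisfying assignment over {c, u}.
Try c=False, u=False: the formula evaluates to True.
A satisfying assignment exists.

Satisfiable.


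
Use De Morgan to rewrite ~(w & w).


De Morgan: the negation of a conjunction is the disjunction of the negations.
Distribute ~ across &, flipping it to |, and negate each literal.

(~w) | (~w)


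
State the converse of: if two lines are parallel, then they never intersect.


The converse of (P → Q) is (Q → P). It is not in general equivalent to the original.
Here P = 'two lines are parallel' and Q = 'they never intersect'.

If they never intersect, then two lines are parallel.


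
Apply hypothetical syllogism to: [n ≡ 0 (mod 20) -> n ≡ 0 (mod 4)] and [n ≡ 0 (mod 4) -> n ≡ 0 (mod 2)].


Hypothetical syllogism: from (P → Q) and (Q → R), infer (P → R).
Chain the two implications through the shared middle term 'n ≡ 0 (mod 4)'.

n ≡ 0 (mod 20) -> n ≡ 0 (mod 2)


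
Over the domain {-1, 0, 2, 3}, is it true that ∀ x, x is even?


Evaluate the predicate on each element: -1:F, 0:T, 2:T, 3:F.
Counterexample x = -1 fails the predicate.

F


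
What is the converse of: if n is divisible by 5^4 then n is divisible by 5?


The converse of (P → Q) is (Q → P). It is not in general equivalent to the original.
Here P = 'n is divisible by 5^4' and Q = 'n is divisible by 5'.

If n is divisible by 5, then n is divisible by 5^4.


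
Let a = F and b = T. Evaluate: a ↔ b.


Biconditional is true when both operands have the same truth value.
Substitute: a=F, b=T.
F ↔ T evaluates to F.

F


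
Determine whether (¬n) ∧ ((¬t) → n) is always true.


Build the truth table over {n, t}:
n | t | φ
---------
F | F | F
T | F | F
F | T | T
T | T | F
Counterexample at row 1: with n=F, t=F, the formula is F.

No, it is not a tautology.


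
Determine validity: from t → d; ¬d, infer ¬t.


This matches the form of modus tollens: the conclusion follows in every model of the premises.

Valid.


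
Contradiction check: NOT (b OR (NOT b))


Truth table over {b}:
b | φ
-----
F | F
T | F
Every row is false.

Yes, it is a contradiction.


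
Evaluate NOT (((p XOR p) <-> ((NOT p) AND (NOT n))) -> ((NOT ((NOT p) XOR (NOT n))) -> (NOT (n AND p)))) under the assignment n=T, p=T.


Substitute n=T, p=T:
… (earlier sub-steps elided)
(p XOR p) <-> ((NOT p) AND (NOT n)) = F <-> F = T
NOT p = F
NOT n = F
(NOT p) XOR (NOT n) = F XOR F = F
NOT ((NOT p) XOR (NOT n)) = T
n AND p = T AND T = T
NOT (n AND p) = F
(NOT ((NOT p) XOR (NOT n))) -> (NOT (n AND p)) = T -> F = F
((p XOR p) <-> ((NOT p) AND (NOT n))) -> ((NOT ((NOT p) XOR (NOT n))) -> (NOT (n AND p))) = T -> F = F
NOT (((p XOR p) <-> ((NOT p) AND (NOT n))) -> ((NOT ((NOT p) XOR (NOT n))) -> (NOT (n AND p)))) = T

T


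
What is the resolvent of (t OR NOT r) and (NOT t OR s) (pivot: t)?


The clauses contain complementary literals t and NOTt.
Resolution eliminates this pair and disjoins the remaining literals (merging duplicates).

(NOT r OR s)


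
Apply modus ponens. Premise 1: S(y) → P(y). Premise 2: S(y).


Modus ponens: from (P → Q) and P, infer Q.
P = 'S(y)' is asserted, and P → Q holds, so Q follows.

P(y).


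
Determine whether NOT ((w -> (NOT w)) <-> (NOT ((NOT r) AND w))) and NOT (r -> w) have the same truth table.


Compare truth tables:
r | w | φ | ψ
-------------
F | F | F | F
T | F | F | T
F | T | F | F
T | T | T | F
They differ at row 2 (r=T, w=F): φ=F but ψ=T.

No, they are not logically equivalent.


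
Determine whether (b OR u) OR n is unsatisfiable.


Truth table over {b, n, u}:
b | n | u | φ
-------------
F | F | F | F
T | F | F | T
F | T | F | T
T | T | F | T
F | F | T | T
T | F | T | T
F | T | T | T
T | T | T | T
Satisfying assignment at row 2: b=T, n=F, u=F gives T.

No, it is not a contradiction.


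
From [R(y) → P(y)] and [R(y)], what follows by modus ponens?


Modus ponens: from (P → Q) and P, infer Q.
P = 'R(y)' is asserted, and P → Q holds, so Q follows.

P(y).


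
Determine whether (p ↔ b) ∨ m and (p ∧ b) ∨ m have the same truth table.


Compare truth tables:
b | m | p | φ | ψ
-----------------
F | F | F | T | F
T | F | F | F | F
F | T | F | T | T
T | T | F | T | T
F | F | T | F | F
T | F | T | T | T
F | T | T | T | T
T | T | T | T | T
They differ at row 1 (b=F, m=F, p=F): φ=T but ψ=F.

No, they are not logically equivalent.


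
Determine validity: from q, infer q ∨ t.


This matches the form of disjunction introduction: the conclusion follows in every model of the premises.

Valid.


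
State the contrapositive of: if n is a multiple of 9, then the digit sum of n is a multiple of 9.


The contrapositive of (P → Q) is (¬Q → ¬P); it is logically equivalent to the original.
Here P = 'n is a multiple of 9' and Q = 'the digit sum of n is a multiple of 9'.

If not (the digit sum of n is a multiple of 9), then not (n is a multiple of 9).


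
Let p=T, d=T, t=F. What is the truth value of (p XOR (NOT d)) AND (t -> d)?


Substitute p=T, d=T, t=F:
NOT d = F
p XOR (NOT d) = T XOR F = T
t -> d = F -> T = T
(p XOR (NOT d)) AND (t -> d) = T AND T = T

T


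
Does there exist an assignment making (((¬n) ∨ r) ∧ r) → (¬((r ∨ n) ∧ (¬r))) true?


Search for a satisfying assignment over {n, r}.
Try n=F, r=F: the formula evaluates to T.
A satisfying assignment exists.

Satisfiable.


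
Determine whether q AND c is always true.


Build the truth table over {c, q}:
c | q | φ
---------
F | F | F
T | F | F
F | T | F
T | T | T
Counterexample at row 1: with c=F, q=F, the formula is F.

No, it is not a tautology.


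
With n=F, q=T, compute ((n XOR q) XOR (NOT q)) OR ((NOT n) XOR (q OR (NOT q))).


Substitute n=F, q=T:
n XOR q = F XOR T = T
NOT q = F
(n XOR q) XOR (NOT q) = T XOR F = T
NOT n = T
NOT q = F
q OR (NOT q) = T OR F = T
(NOT n) XOR (q OR (NOT q)) = T XOR T = F
((n XOR q) XOR (NOT q)) OR ((NOT n) XOR (q OR (NOT q))) = T OR F = T

T


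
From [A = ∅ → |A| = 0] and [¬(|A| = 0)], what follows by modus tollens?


Modus tollens: from (P → Q) and ¬Q, infer ¬P.
Q = '|A| = 0' is denied; since P → Q, P must also fail.

Not (A = ∅).


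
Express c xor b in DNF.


Step 1: c ⊕ b is true exactly when they disagree: (c ∧ ¬b) ∨ (¬c ∧ b).

(c & (~b)) | ((~c) & b)


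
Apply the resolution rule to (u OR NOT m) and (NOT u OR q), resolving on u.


The clauses contain complementary literals u and NOTu.
Resolution eliminates this pair and disjoins the remaining literals (merging duplicates).

(NOT m OR q)


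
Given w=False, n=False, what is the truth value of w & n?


Conjunction is true only when both operands are true.
Substitute: w=False, n=False.
False & False evaluates to False.

False


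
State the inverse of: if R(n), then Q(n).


The inverse of (P → Q) is (¬P → ¬Q). It is equivalent to the converse, not to the original.
Here P = 'R(n)' and Q = 'Q(n)'.

If not (R(n)), then not (Q(n)).


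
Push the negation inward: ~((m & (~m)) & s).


De Morgan: the negation of a conjunction is the disjunction of the negations.
Distribute ~ across &, flipping it to |, and negate each literal.

((~m) | m) | (~s)


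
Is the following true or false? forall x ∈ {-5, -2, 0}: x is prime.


Evaluate the predicate on each element: -5:False, -2:False, 0:False.
Counterexample x = -5 fails the predicate.

False


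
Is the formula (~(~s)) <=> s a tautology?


Build the truth table over {s}:
s | φ
-----
False | True
True | True
Every row evaluates to true.

Yes, it is a tautology.


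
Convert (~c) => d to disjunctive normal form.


Step 1: Rewrite (¬c) → d as ¬(¬c) ∨ d.
Step 2: Eliminate any double negations (¬¬X = X).

c | d


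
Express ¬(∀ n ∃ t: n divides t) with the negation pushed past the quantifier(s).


Negation flips each quantifier (∀↔∃) and negates the inner predicate.
¬(∀ n ∃ t: φ) = ∃ n ∀ t: ¬φ.

∃ n ∀ t: ¬(n divides t)


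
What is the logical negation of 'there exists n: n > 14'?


¬(for all x: φ) = there exists x: ¬φ, and ¬(there exists x: φ) = for all x: ¬φ.
Apply to the existential statement.

for all n: NOT(n > 14)


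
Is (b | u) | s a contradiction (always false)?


Truth table over {b, s, u}:
b | s | u | φ
-------------
False | False | False | False
True | False | False | True
False | True | False | True
True | True | False | True
False | False | True | True
True | False | True | True
False | True | True | True
True | True | True | True
Satisfying assignment at row 2: b=True, s=False, u=False gives True.

No, it is not a contradiction.


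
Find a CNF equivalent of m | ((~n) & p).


Step 1: Distribute ∨ over ∧: m ∨ ((¬n) ∧ p) = (m ∨ (¬n)) ∧ (m ∨ p).

(m | (~n)) & (m | p)


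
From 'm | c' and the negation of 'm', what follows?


Disjunctive syllogism: from (P ∨ Q) and ¬P, infer Q.
One disjunct, 'm', is ruled out; the other must hold.

c


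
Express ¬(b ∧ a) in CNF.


Step 1: Apply De Morgan: ¬(b ∧ a) = ¬b ∨ ¬a.

(¬b) ∨ (¬a)


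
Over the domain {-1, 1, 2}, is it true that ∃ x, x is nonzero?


Evaluate the predicate on each element: -1:T, 1:T, 2:T.
Witness x = -1 satisfies the predicate.

T


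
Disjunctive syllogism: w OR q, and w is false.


Disjunctive syllogism: from (P ∨ Q) and ¬P, infer Q.
One disjunct, 'w', is ruled out; the other must hold.

q


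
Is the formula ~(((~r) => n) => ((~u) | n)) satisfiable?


Search for a satisfying assignment over {n, r, u}.
Try n=False, r=True, u=True: the formula evaluates to True.
A satisfying assignment exists.

Satisfiable.


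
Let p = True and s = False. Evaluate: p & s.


Conjunction is true only when both operands are true.
Substitute: p=True, s=False.
True & False evaluates to False.

False


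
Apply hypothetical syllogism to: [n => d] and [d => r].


Hypothetical syllogism: from (P → Q) and (Q → R), infer (P → R).
Chain the two implications through the shared middle term 'd'.

n => r


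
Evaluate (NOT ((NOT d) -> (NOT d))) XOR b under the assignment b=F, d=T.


Substitute b=F, d=T:
NOT d = F
NOT d = F
(NOT d) -> (NOT d) = F -> F = T
NOT ((NOT d) -> (NOT d)) = F
(NOT ((NOT d) -> (NOT d))) XOR b = F XOR F = F

F


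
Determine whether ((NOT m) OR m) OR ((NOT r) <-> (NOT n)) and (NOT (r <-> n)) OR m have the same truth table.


Compare truth tables:
m | n | r | φ | ψ
-----------------
F | F | F | T | F
T | F | F | T | T
F | T | F | T | T
T | T | F | T | T
F | F | T | T | T
T | F | T | T | T
F | T | T | T | F
T | T | T | T | T
They differ at row 1 (m=F, n=F, r=F): φ=T but ψ=F.

No, they are not logically equivalent.


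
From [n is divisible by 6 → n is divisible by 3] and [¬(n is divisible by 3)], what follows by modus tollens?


Modus tollens: from (P → Q) and ¬Q, infer ¬P.
Q = 'n is divisible by 3' is denied; since P → Q, P must also fail.

Not (n is divisible by 6).


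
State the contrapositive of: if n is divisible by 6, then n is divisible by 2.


The contrapositive of (P → Q) is (¬Q → ¬P); it is logically equivalent to the original.
Here P = 'n is divisible by 6' and Q = 'n is divisible by 2'.

If not (n is divisible by 2), then not (n is divisible by 6).


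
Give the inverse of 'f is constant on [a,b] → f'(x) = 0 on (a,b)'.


The inverse of (P → Q) is (¬P → ¬Q). It is equivalent to the converse, not to the original.
Here P = 'f is constant on [a,b]' and Q = 'f'(x) = 0 on (a,b)'.

If not (f is constant on [a,b]), then not (f'(x) = 0 on (a,b)).


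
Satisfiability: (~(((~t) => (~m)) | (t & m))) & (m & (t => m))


Search for a satisfying assignment over {m, t}.
Try m=True, t=False: the formula evaluates to True.
A satisfying assignment exists.

Satisfiable.


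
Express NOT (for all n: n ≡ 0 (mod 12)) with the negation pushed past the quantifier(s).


¬(for all x: φ) = there exists x: ¬φ, and ¬(there exists x: φ) = for all x: ¬φ.
Apply to the universal statement.

there exists n: NOT(n ≡ 0 (mod 12))


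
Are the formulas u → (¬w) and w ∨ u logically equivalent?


Compare truth tables:
u | w | φ | ψ
-------------
F | F | T | F
T | F | T | T
F | T | T | T
T | T | F | T
They differ at row 1 (u=F, w=F): φ=T but ψ=F.

No, they are not logically equivalent.


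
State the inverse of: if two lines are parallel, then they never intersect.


The inverse of (P → Q) is (¬P → ¬Q). It is equivalent to the converse, not to the original.
Here P = 'two lines are parallel' and Q = 'they never intersect'.

If not (two lines are parallel), then not (they never intersect).


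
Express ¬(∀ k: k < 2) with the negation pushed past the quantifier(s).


¬(∀ x: φ) = ∃ x: ¬φ, and ¬(∃ x: φ) = ∀ x: ¬φ.
Apply to the universal statement.

∃ k: ¬(k < 2)


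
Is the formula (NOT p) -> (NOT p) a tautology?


Build the truth table over {p}:
p | φ
-----
F | T
T | T
Every row evaluates to true.

Yes, it is a tautology.


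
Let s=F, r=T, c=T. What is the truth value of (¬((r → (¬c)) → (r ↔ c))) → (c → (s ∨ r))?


Substitute s=F, r=T, c=T:
¬c = F
r → (¬c) = T → F = F
r ↔ c = T ↔ T = T
(r → (¬c)) → (r ↔ c) = F → T = T
¬((r → (¬c)) → (r ↔ c)) = F
s ∨ r = F ∨ T = T
c → (s ∨ r) = T → T = T
(¬((r → (¬c)) → (r ↔ c))) → (c → (s ∨ r)) = F → T = T

T


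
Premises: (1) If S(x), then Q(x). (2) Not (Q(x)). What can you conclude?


Modus tollens: from (P → Q) and ¬Q, infer ¬P.
Q = 'Q(x)' is denied; since P → Q, P must also fail.

Not (S(x)).


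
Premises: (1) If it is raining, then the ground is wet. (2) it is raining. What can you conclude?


Modus ponens: from (P → Q) and P, infer Q.
P = 'it is raining' is asserted, and P → Q holds, so Q follows.

the ground is wet.


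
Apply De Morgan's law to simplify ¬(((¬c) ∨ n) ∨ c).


De Morgan: the negation of a disjunction is the conjunction of the negations.
Distribute ¬ across ∨, flipping it to ∧, and negate each literal.

(c ∧ (¬n)) ∧ (¬c)


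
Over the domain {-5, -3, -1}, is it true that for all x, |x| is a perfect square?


Evaluate the predicate on each element: -5:F, -3:F, -1:T.
Counterexample x = -5 fails the predicate.

F


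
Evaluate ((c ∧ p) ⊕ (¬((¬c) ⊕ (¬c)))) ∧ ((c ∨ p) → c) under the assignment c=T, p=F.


Substitute c=T, p=F:
c ∧ p = T ∧ F = F
¬c = F
¬c = F
(¬c) ⊕ (¬c) = F ⊕ F = F
¬((¬c) ⊕ (¬c)) = T
(c ∧ p) ⊕ (¬((¬c) ⊕ (¬c))) = F ⊕ T = T
c ∨ p = T ∨ F = T
(c ∨ p) → c = T → T = T
((c ∧ p) ⊕ (¬((¬c) ⊕ (¬c)))) ∧ ((c ∨ p) → c) = T ∧ T = T

T


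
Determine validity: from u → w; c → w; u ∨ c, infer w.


This matches the form of proof by cases: the conclusion follows in every model of the premises.

Valid.


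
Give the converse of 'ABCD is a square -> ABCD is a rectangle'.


The converse of (P → Q) is (Q → P). It is not in general equivalent to the original.
Here P = 'ABCD is a square' and Q = 'ABCD is a rectangle'.

If ABCD is a rectangle, then ABCD is a square.


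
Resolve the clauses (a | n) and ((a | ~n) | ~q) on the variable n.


The clauses contain complementary literals n and ~n.
Resolution eliminates this pair and disjoins the remaining literals (merging duplicates).

(a | ~q)


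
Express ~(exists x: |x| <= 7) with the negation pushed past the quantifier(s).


¬(forall x: φ) = exists x: ¬φ, and ¬(exists x: φ) = forall x: ¬φ.
Apply to the existential statement.

forall x: ~(|x| <= 7)


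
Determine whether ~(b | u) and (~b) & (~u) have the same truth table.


Compare truth tables:
b | u | φ | ψ
-------------
False | False | True | True
True | False | False | False
False | True | False | False
True | True | False | False
The columns φ and ψ agree on every row.

Yes, they are logically equivalent.


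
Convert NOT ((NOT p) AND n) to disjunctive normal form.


Step 1: Apply De Morgan: ¬((¬p) ∧ n) = ¬(¬p) ∨ ¬n.
Step 2: Eliminate any double negations (¬¬X = X).

p OR (NOT n)


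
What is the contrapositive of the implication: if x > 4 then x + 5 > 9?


The contrapositive of (P → Q) is (¬Q → ¬P); it is logically equivalent to the original.
Here P = 'x > 4' and Q = 'x + 5 > 9'.

If not (x + 5 > 9), then not (x > 4).


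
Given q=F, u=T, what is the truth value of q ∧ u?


Conjunction is true only when both operands are true.
Substitute: q=F, u=T.
F ∧ T evaluates to F.

F


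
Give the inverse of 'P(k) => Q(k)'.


The inverse of (P → Q) is (¬P → ¬Q). It is equivalent to the converse, not to the original.
Here P = 'P(k)' and Q = 'Q(k)'.

If not (P(k)), then not (Q(k)).


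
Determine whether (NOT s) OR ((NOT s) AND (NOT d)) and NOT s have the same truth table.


Compare truth tables:
d | s | φ | ψ
-------------
F | F | T | T
T | F | T | T
F | T | F | F
T | T | F | F
The columns φ and ψ agree on every row.

Yes, they are logically equivalent.


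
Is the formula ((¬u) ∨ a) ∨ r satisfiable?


Search for a satisfying assignment over {a, r, u}.
Try a=F, r=F, u=F: the formula evaluates to T.
A satisfying assignment exists.

Satisfiable.


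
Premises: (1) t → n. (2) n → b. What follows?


Hypothetical syllogism: from (P → Q) and (Q → R), infer (P → R).
Chain the two implications through the shared middle term 'n'.

t → b


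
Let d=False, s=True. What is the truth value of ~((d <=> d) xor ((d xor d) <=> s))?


Substitute d=False, s=True:
d <=> d = False <=> False = True
d xor d = False xor False = False
(d xor d) <=> s = False <=> True = False
(d <=> d) xor ((d xor d) <=> s) = True xor False = True
~((d <=> d) xor ((d xor d) <=> s)) = False

False


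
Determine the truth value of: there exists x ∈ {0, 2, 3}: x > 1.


Evaluate the predicate on each element: 0:F, 2:T, 3:T.
Witness x = 2 satisfies the predicate.

T


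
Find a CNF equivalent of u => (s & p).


Step 1: Rewrite u → (s ∧ p) as ¬u ∨ (s ∧ p).
Step 2: Distribute ∨ over ∧.

((~u) | s) & ((~u) | p)


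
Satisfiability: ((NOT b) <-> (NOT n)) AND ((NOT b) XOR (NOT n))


Check all 4 assignments over {b, n}:
b | n | φ
---------
F | F | F
T | F | F
F | T | F
T | T | F
No assignment makes the formula true.

Unsatisfiable.


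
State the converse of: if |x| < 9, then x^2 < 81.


The converse of (P → Q) is (Q → P). It is not in general equivalent to the original.
Here P = '|x| < 9' and Q = 'x^2 < 81'.

If x^2 < 81, then |x| < 9.


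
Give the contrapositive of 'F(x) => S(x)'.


The contrapositive of (P → Q) is (¬Q → ¬P); it is logically equivalent to the original.
Here P = 'F(x)' and Q = 'S(x)'.

If not (S(x)), then not (F(x)).


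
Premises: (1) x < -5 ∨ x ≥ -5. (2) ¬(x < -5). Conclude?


Disjunctive syllogism: from (P ∨ Q) and ¬P, infer Q.
One disjunct, 'x < -5', is ruled out; the other must hold.

x ≥ -5


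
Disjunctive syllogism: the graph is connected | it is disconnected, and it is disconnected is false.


Disjunctive syllogism: from (P ∨ Q) and ¬P, infer Q.
One disjunct, 'it is disconnected', is ruled out; the other must hold.

the graph is connected


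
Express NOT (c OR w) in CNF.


Step 1: Apply De Morgan: ¬(c ∨ w) = ¬c ∧ ¬w.

(NOT c) AND (NOT w)


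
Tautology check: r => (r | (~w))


Build the truth table over {r, w}:
r | w | φ
---------
False | False | True
True | False | True
False | True | True
True | True | True
Every row evaluates to true.

Yes, it is a tautology.


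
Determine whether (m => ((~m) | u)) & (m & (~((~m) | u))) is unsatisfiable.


Truth table over {m, u}:
m | u | φ
---------
False | False | False
True | False | False
False | True | False
True | True | False
Every row is false.

Yes, it is a contradiction.


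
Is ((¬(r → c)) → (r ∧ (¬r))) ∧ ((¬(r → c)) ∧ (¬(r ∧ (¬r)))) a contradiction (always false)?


Truth table over {c, r}:
c | r | φ
---------
F | F | F
T | F | F
F | T | F
T | T | F
Every row is false.

Yes, it is a contradiction.


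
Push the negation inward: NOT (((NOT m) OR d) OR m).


De Morgan: the negation of a disjunction is the conjunction of the negations.
Distribute NOT across OR, flipping it to AND, and negate each literal.

(m AND (NOT d)) AND (NOT m)


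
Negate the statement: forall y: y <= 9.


¬(forall x: φ) = exists x: ¬φ, and ¬(exists x: φ) = forall x: ¬φ.
Apply to the universal statement.

exists y: ~(y <= 9)


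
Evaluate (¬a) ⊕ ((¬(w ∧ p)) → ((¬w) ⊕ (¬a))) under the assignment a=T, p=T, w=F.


Substitute a=T, p=T, w=F:
¬a = F
w ∧ p = F ∧ T = F
¬(w ∧ p) = T
¬w = T
¬a = F
(¬w) ⊕ (¬a) = T ⊕ F = T
(¬(w ∧ p)) → ((¬w) ⊕ (¬a)) = T → T = T
(¬a) ⊕ ((¬(w ∧ p)) → ((¬w) ⊕ (¬a))) = F ⊕ T = T

T


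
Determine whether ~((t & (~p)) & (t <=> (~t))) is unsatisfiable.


Truth table over {p, t}:
p | t | φ
---------
False | False | True
True | False | True
False | True | True
True | True | True
Satisfying assignment at row 1: p=False, t=False gives True.

No, it is not a contradiction.


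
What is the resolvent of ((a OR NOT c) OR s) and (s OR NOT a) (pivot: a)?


The clauses contain complementary literals a and NOTa.
Resolution eliminates this pair and disjoins the remaining literals (merging duplicates).

(s OR NOT c)


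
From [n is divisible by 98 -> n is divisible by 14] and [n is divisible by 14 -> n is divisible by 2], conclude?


Hypothetical syllogism: from (P → Q) and (Q → R), infer (P → R).
Chain the two implications through the shared middle term 'n is divisible by 14'.

n is divisible by 98 -> n is divisible by 2


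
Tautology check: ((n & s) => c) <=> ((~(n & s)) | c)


Build the truth table over {c, n, s}:
c | n | s | φ
-------------
False | False | False | True
True | False | False | True
False | True | False | True
True | True | False | True
False | False | True | True
True | False | True | True
False | True | True | True
True | True | True | True
Every row evaluates to true.

Yes, it is a tautology.


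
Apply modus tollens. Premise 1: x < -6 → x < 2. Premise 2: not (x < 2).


Modus tollens: from (P → Q) and ¬Q, infer ¬P.
Q = 'x < 2' is denied; since P → Q, P must also fail.

Not (x < -6).


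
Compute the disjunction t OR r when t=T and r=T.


Disjunction is false only when both operands are false.
Substitute: t=T, r=T.
T OR T evaluates to T.

T


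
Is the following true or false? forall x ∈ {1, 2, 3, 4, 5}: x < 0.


Evaluate the predicate on each element: 1:False, 2:False, 3:False, 4:False, 5:False.
Counterexample x = 1 fails the predicate.

False
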